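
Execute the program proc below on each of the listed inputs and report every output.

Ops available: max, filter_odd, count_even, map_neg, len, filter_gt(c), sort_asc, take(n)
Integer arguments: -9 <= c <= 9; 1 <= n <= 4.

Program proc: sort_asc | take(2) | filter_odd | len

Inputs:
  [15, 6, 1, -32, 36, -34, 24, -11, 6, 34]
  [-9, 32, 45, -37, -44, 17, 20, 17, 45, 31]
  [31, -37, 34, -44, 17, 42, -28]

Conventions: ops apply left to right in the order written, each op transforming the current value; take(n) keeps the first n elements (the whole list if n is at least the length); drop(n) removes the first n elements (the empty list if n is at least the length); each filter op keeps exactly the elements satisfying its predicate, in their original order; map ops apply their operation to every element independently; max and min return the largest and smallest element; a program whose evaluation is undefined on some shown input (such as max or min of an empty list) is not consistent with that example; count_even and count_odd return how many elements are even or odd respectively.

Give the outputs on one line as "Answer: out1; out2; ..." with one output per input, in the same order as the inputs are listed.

Execution, op by op:
  [15, 6, 1, -32, 36, -34, 24, -11, 6, 34] -> [-34, -32, -11, 1, 6, 6, 15, 24, 34, 36] -> [-34, -32] -> [] -> 0
  [-9, 32, 45, -37, -44, 17, 20, 17, 45, 31] -> [-44, -37, -9, 17, 17, 20, 31, 32, 45, 45] -> [-44, -37] -> [-37] -> 1
  [31, -37, 34, -44, 17, 42, -28] -> [-44, -37, -28, 17, 31, 34, 42] -> [-44, -37] -> [-37] -> 1

0; 1; 1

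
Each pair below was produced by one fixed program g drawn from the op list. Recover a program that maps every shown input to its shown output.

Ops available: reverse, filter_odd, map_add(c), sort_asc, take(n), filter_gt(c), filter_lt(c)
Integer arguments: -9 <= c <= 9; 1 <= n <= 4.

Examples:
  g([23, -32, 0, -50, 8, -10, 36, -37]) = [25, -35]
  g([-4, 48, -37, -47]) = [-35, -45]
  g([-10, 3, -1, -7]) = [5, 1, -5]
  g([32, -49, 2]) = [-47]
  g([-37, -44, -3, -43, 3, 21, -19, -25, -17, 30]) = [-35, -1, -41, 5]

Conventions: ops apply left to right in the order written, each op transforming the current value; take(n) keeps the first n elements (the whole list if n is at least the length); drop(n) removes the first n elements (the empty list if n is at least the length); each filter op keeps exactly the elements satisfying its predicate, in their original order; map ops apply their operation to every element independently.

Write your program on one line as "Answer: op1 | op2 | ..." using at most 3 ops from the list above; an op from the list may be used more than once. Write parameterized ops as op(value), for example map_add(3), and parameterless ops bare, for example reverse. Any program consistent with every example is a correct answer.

map_add(2) | filter_odd | take(4)

Check, running the answer program on each example:
  [23, -32, 0, -50, 8, -10, 36, -37] -> [25, -30, 2, -48, 10, -8, 38, -35] -> [25, -35] -> [25, -35]
  [-4, 48, -37, -47] -> [-2, 50, -35, -45] -> [-35, -45] -> [-35, -45]
  [-10, 3, -1, -7] -> [-8, 5, 1, -5] -> [5, 1, -5] -> [5, 1, -5]
  [32, -49, 2] -> [34, -47, 4] -> [-47] -> [-47]
  [-37, -44, -3, -43, 3, 21, -19, -25, -17, 30] -> [-35, -42, -1, -41, 5, 23, -17, -23, -15, 32] -> [-35, -1, -41, 5, 23, -17, -23, -15] -> [-35, -1, -41, 5]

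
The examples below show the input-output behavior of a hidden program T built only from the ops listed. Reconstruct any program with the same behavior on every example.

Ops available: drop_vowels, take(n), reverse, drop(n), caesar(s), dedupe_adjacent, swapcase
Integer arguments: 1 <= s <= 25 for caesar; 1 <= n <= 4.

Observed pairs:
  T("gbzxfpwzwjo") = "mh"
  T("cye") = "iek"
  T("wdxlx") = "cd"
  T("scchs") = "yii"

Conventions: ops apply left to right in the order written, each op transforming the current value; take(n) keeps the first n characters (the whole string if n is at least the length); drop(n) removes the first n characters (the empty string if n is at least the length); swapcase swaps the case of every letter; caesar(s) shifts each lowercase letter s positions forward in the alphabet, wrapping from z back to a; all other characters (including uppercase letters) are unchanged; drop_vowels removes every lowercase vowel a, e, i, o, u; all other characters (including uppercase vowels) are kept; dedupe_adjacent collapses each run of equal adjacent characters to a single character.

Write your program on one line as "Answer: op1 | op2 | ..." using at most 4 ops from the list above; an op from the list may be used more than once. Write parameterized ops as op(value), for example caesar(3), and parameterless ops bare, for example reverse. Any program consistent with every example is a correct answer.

caesar(5) | take(3) | drop_vowels | caesar(1)

Check, running the answer program on each example:
  "gbzxfpwzwjo" -> "lgeckubebot" -> "lge" -> "lg" -> "mh"
  "cye" -> "hdj" -> "hdj" -> "hdj" -> "iek"
  "wdxlx" -> "bicqc" -> "bic" -> "bc" -> "cd"
  "scchs" -> "xhhmx" -> "xhh" -> "xhh" -> "yii"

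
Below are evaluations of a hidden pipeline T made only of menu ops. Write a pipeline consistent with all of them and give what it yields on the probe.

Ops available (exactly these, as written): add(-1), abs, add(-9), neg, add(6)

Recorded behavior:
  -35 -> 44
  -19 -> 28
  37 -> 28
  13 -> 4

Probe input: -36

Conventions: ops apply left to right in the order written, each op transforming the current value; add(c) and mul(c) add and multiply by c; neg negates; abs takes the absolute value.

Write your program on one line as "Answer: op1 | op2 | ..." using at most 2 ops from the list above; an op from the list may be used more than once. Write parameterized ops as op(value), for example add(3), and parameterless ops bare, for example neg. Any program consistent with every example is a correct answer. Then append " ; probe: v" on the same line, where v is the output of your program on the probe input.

add(-9) | abs ; probe: 45

Check, running the answer program on each example:
  -35 -> -44 -> 44
  -19 -> -28 -> 28
  37 -> 28 -> 28
  13 -> 4 -> 4
  probe: -36 -> -45 -> 45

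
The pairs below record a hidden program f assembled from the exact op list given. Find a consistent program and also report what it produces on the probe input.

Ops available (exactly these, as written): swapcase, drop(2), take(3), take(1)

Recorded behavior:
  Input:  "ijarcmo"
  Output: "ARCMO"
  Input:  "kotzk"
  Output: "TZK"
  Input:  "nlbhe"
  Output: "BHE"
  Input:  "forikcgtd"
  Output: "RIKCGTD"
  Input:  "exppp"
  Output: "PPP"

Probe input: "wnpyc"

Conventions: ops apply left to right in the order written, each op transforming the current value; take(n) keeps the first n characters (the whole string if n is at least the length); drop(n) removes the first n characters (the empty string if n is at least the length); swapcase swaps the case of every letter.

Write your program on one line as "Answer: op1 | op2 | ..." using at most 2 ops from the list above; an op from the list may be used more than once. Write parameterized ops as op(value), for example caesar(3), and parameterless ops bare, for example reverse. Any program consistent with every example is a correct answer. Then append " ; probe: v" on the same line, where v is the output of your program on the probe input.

drop(2) | swapcase ; probe: "PYC"

Check, running the answer program on each example:
  "ijarcmo" -> "arcmo" -> "ARCMO"
  "kotzk" -> "tzk" -> "TZK"
  "nlbhe" -> "bhe" -> "BHE"
  "forikcgtd" -> "rikcgtd" -> "RIKCGTD"
  "exppp" -> "ppp" -> "PPP"
  probe: "wnpyc" -> "pyc" -> "PYC"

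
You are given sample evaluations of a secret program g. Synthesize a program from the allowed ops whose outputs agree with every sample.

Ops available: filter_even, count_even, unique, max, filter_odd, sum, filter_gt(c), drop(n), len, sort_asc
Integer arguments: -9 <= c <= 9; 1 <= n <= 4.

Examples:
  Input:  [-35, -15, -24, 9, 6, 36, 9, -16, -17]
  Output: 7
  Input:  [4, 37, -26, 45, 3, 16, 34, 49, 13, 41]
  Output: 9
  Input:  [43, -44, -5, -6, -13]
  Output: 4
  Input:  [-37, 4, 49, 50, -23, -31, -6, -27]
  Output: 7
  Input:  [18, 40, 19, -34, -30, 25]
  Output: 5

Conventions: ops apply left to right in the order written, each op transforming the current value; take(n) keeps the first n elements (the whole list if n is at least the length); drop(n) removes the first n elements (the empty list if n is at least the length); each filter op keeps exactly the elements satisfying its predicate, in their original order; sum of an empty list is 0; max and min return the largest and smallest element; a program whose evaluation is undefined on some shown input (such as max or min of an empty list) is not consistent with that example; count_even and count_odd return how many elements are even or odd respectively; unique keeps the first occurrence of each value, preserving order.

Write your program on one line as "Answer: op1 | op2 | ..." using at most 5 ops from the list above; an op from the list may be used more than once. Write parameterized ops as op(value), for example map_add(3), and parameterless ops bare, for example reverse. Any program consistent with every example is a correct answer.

sort_asc | unique | drop(1) | len

Check, running the answer program on each example:
  [-35, -15, -24, 9, 6, 36, 9, -16, -17] -> [-35, -24, -17, -16, -15, 6, 9, 9, 36] -> [-35, -24, -17, -16, -15, 6, 9, 36] -> [-24, -17, -16, -15, 6, 9, 36] -> 7
  [4, 37, -26, 45, 3, 16, 34, 49, 13, 41] -> [-26, 3, 4, 13, 16, 34, 37, 41, 45, 49] -> [-26, 3, 4, 13, 16, 34, 37, 41, 45, 49] -> [3, 4, 13, 16, 34, 37, 41, 45, 49] -> 9
  [43, -44, -5, -6, -13] -> [-44, -13, -6, -5, 43] -> [-44, -13, -6, -5, 43] -> [-13, -6, -5, 43] -> 4
  [-37, 4, 49, 50, -23, -31, -6, -27] -> [-37, -31, -27, -23, -6, 4, 49, 50] -> [-37, -31, -27, -23, -6, 4, 49, 50] -> [-31, -27, -23, -6, 4, 49, 50] -> 7
  [18, 40, 19, -34, -30, 25] -> [-34, -30, 18, 19, 25, 40] -> [-34, -30, 18, 19, 25, 40] -> [-30, 18, 19, 25, 40] -> 5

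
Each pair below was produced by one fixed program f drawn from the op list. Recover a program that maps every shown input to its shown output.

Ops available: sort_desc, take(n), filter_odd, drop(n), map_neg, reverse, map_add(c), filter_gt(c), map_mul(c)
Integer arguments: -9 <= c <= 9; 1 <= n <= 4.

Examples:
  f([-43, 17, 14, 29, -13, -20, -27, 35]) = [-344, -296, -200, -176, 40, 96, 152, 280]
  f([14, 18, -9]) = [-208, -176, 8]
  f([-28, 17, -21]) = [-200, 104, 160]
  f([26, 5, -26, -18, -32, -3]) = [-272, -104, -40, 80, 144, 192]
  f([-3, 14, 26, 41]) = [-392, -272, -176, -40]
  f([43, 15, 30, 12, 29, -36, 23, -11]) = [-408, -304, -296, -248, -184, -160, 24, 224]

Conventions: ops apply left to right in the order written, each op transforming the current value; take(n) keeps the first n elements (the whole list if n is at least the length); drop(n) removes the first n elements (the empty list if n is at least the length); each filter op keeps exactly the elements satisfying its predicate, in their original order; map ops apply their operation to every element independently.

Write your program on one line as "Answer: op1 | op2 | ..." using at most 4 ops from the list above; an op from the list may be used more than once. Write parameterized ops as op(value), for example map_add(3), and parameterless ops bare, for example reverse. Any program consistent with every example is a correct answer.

sort_desc | map_add(8) | map_mul(8) | map_neg

Check, running the answer program on each example:
  [-43, 17, 14, 29, -13, -20, -27, 35] -> [35, 29, 17, 14, -13, -20, -27, -43] -> [43, 37, 25, 22, -5, -12, -19, -35] -> [344, 296, 200, 176, -40, -96, -152, -280] -> [-344, -296, -200, -176, 40, 96, 152, 280]
  [14, 18, -9] -> [18, 14, -9] -> [26, 22, -1] -> [208, 176, -8] -> [-208, -176, 8]
  [-28, 17, -21] -> [17, -21, -28] -> [25, -13, -20] -> [200, -104, -160] -> [-200, 104, 160]
  [26, 5, -26, -18, -32, -3] -> [26, 5, -3, -18, -26, -32] -> [34, 13, 5, -10, -18, -24] -> [272, 104, 40, -80, -144, -192] -> [-272, -104, -40, 80, 144, 192]
  [-3, 14, 26, 41] -> [41, 26, 14, -3] -> [49, 34, 22, 5] -> [392, 272, 176, 40] -> [-392, -272, -176, -40]
  [43, 15, 30, 12, 29, -36, 23, -11] -> [43, 30, 29, 23, 15, 12, -11, -36] -> [51, 38, 37, 31, 23, 20, -3, -28] -> [408, 304, 296, 248, 184, 160, -24, -224] -> [-408, -304, -296, -248, -184, -160, 24, 224]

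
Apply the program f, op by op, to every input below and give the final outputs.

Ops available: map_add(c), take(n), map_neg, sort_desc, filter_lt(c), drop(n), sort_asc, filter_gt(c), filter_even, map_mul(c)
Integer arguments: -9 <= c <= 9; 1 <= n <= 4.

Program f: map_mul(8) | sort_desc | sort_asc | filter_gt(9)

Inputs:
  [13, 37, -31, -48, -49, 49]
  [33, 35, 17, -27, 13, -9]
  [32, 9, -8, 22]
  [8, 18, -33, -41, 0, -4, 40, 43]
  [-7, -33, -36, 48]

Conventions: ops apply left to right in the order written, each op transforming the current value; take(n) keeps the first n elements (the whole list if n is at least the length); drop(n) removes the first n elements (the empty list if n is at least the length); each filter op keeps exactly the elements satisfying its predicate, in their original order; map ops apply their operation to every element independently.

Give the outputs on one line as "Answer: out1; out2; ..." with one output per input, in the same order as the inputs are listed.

[104, 296, 392]; [104, 136, 264, 280]; [72, 176, 256]; [64, 144, 320, 344]; [384]

Execution, op by op:
  [13, 37, -31, -48, -49, 49] -> [104, 296, -248, -384, -392, 392] -> [392, 296, 104, -248, -384, -392] -> [-392, -384, -248, 104, 296, 392] -> [104, 296, 392]
  [33, 35, 17, -27, 13, -9] -> [264, 280, 136, -216, 104, -72] -> [280, 264, 136, 104, -72, -216] -> [-216, -72, 104, 136, 264, 280] -> [104, 136, 264, 280]
  [32, 9, -8, 22] -> [256, 72, -64, 176] -> [256, 176, 72, -64] -> [-64, 72, 176, 256] -> [72, 176, 256]
  [8, 18, -33, -41, 0, -4, 40, 43] -> [64, 144, -264, -328, 0, -32, 320, 344] -> [344, 320, 144, 64, 0, -32, -264, -328] -> [-328, -264, -32, 0, 64, 144, 320, 344] -> [64, 144, 320, 344]
  [-7, -33, -36, 48] -> [-56, -264, -288, 384] -> [384, -56, -264, -288] -> [-288, -264, -56, 384] -> [384]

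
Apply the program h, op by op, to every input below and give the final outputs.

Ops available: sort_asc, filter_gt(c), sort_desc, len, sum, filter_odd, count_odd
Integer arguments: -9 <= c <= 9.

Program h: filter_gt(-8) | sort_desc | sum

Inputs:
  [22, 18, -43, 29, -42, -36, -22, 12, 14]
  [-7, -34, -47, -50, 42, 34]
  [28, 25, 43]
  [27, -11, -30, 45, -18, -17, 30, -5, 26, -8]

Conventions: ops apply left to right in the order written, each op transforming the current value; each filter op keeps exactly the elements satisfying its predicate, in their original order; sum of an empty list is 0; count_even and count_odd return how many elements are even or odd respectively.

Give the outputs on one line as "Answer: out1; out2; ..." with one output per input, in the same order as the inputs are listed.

Execution, op by op:
  [22, 18, -43, 29, -42, -36, -22, 12, 14] -> [22, 18, 29, 12, 14] -> [29, 22, 18, 14, 12] -> 95
  [-7, -34, -47, -50, 42, 34] -> [-7, 42, 34] -> [42, 34, -7] -> 69
  [28, 25, 43] -> [28, 25, 43] -> [43, 28, 25] -> 96
  [27, -11, -30, 45, -18, -17, 30, -5, 26, -8] -> [27, 45, 30, -5, 26] -> [45, 30, 27, 26, -5] -> 123

95; 69; 96; 123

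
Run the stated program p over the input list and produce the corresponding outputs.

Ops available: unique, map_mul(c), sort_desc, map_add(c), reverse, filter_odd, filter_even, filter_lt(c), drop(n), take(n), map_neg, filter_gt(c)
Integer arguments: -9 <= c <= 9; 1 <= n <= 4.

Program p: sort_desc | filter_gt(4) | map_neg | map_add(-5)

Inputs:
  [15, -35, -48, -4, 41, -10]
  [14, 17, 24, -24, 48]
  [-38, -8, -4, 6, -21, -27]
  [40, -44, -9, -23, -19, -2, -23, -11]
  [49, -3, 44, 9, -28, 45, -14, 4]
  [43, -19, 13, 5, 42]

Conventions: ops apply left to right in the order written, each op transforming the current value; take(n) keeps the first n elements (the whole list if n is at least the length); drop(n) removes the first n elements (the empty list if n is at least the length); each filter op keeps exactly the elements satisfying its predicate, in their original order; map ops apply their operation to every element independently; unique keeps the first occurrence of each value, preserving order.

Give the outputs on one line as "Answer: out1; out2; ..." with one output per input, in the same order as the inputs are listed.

[-46, -20]; [-53, -29, -22, -19]; [-11]; [-45]; [-54, -50, -49, -14]; [-48, -47, -18, -10]

Execution, op by op:
  [15, -35, -48, -4, 41, -10] -> [41, 15, -4, -10, -35, -48] -> [41, 15] -> [-41, -15] -> [-46, -20]
  [14, 17, 24, -24, 48] -> [48, 24, 17, 14, -24] -> [48, 24, 17, 14] -> [-48, -24, -17, -14] -> [-53, -29, -22, -19]
  [-38, -8, -4, 6, -21, -27] -> [6, -4, -8, -21, -27, -38] -> [6] -> [-6] -> [-11]
  [40, -44, -9, -23, -19, -2, -23, -11] -> [40, -2, -9, -11, -19, -23, -23, -44] -> [40] -> [-40] -> [-45]
  [49, -3, 44, 9, -28, 45, -14, 4] -> [49, 45, 44, 9, 4, -3, -14, -28] -> [49, 45, 44, 9] -> [-49, -45, -44, -9] -> [-54, -50, -49, -14]
  [43, -19, 13, 5, 42] -> [43, 42, 13, 5, -19] -> [43, 42, 13, 5] -> [-43, -42, -13, -5] -> [-48, -47, -18, -10]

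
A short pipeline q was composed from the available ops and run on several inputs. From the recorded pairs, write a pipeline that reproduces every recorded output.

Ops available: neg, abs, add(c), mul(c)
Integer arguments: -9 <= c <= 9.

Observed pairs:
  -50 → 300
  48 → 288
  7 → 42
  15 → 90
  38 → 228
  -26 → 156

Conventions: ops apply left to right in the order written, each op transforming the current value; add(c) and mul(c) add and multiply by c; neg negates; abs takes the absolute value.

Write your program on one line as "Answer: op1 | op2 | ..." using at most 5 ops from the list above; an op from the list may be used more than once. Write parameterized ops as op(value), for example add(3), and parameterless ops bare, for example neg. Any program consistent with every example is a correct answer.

neg | abs | mul(-6) | neg

Check, running the answer program on each example:
  -50 -> 50 -> 50 -> -300 -> 300
  48 -> -48 -> 48 -> -288 -> 288
  7 -> -7 -> 7 -> -42 -> 42
  15 -> -15 -> 15 -> -90 -> 90
  38 -> -38 -> 38 -> -228 -> 228
  -26 -> 26 -> 26 -> -156 -> 156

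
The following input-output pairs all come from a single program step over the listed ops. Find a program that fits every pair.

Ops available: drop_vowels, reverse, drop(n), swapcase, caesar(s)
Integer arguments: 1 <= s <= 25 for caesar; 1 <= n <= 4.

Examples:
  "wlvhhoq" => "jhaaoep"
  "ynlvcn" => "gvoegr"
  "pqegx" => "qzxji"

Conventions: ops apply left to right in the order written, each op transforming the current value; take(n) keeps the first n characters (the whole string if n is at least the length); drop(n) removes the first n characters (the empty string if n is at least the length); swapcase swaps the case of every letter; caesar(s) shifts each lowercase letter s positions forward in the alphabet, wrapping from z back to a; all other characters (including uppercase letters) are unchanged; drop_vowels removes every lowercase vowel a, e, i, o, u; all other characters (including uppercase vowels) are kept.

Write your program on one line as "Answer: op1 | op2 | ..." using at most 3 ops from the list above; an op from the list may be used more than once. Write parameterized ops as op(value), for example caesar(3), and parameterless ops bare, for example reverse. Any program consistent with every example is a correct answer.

caesar(7) | reverse | caesar(12)

Check, running the answer program on each example:
  "wlvhhoq" -> "dscoovx" -> "xvoocsd" -> "jhaaoep"
  "ynlvcn" -> "fuscju" -> "ujcsuf" -> "gvoegr"
  "pqegx" -> "wxlne" -> "enlxw" -> "qzxji"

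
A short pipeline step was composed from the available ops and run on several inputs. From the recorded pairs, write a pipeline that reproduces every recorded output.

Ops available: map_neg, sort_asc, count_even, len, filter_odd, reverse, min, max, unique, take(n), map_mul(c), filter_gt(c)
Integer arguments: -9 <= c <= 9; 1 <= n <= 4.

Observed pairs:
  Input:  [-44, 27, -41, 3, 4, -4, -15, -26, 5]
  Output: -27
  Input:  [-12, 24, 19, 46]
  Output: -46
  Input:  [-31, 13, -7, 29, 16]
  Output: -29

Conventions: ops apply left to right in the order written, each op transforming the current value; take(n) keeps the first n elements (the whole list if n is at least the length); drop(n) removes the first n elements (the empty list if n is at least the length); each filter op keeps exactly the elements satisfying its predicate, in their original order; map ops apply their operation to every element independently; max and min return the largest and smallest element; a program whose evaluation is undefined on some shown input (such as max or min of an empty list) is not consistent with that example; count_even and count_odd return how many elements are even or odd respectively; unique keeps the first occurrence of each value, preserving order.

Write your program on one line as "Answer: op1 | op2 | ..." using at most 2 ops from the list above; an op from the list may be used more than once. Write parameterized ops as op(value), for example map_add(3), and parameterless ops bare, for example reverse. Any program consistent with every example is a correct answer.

map_neg | min

Check, running the answer program on each example:
  [-44, 27, -41, 3, 4, -4, -15, -26, 5] -> [44, -27, 41, -3, -4, 4, 15, 26, -5] -> -27
  [-12, 24, 19, 46] -> [12, -24, -19, -46] -> -46
  [-31, 13, -7, 29, 16] -> [31, -13, 7, -29, -16] -> -29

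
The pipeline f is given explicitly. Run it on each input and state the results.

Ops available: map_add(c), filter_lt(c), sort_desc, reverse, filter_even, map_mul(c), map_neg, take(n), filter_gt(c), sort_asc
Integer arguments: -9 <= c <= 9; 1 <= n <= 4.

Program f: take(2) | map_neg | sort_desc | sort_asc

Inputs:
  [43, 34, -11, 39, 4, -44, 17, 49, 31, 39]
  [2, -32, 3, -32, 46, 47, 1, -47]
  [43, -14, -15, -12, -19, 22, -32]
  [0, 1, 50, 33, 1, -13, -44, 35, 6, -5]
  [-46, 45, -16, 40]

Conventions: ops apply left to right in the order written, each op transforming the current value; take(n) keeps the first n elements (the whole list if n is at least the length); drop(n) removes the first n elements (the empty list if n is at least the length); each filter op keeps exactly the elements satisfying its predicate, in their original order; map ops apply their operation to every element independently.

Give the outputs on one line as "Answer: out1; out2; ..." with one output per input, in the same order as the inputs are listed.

[-43, -34]; [-2, 32]; [-43, 14]; [-1, 0]; [-45, 46]

Execution, op by op:
  [43, 34, -11, 39, 4, -44, 17, 49, 31, 39] -> [43, 34] -> [-43, -34] -> [-34, -43] -> [-43, -34]
  [2, -32, 3, -32, 46, 47, 1, -47] -> [2, -32] -> [-2, 32] -> [32, -2] -> [-2, 32]
  [43, -14, -15, -12, -19, 22, -32] -> [43, -14] -> [-43, 14] -> [14, -43] -> [-43, 14]
  [0, 1, 50, 33, 1, -13, -44, 35, 6, -5] -> [0, 1] -> [0, -1] -> [0, -1] -> [-1, 0]
  [-46, 45, -16, 40] -> [-46, 45] -> [46, -45] -> [46, -45] -> [-45, 46]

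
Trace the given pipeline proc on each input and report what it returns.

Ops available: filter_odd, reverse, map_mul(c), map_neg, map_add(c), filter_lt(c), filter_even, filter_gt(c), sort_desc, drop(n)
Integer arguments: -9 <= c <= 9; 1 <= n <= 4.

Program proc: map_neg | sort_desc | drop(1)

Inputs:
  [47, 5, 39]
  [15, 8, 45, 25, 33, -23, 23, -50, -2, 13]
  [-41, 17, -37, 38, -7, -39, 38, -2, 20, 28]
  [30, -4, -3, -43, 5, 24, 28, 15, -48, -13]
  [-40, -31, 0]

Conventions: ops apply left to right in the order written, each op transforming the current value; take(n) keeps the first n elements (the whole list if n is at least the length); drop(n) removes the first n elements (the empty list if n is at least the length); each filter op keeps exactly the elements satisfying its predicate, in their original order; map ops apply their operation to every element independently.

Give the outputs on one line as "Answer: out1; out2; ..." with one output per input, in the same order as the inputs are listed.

[-39, -47]; [23, 2, -8, -13, -15, -23, -25, -33, -45]; [39, 37, 7, 2, -17, -20, -28, -38, -38]; [43, 13, 4, 3, -5, -15, -24, -28, -30]; [31, 0]

Execution, op by op:
  [47, 5, 39] -> [-47, -5, -39] -> [-5, -39, -47] -> [-39, -47]
  [15, 8, 45, 25, 33, -23, 23, -50, -2, 13] -> [-15, -8, -45, -25, -33, 23, -23, 50, 2, -13] -> [50, 23, 2, -8, -13, -15, -23, -25, -33, -45] -> [23, 2, -8, -13, -15, -23, -25, -33, -45]
  [-41, 17, -37, 38, -7, -39, 38, -2, 20, 28] -> [41, -17, 37, -38, 7, 39, -38, 2, -20, -28] -> [41, 39, 37, 7, 2, -17, -20, -28, -38, -38] -> [39, 37, 7, 2, -17, -20, -28, -38, -38]
  [30, -4, -3, -43, 5, 24, 28, 15, -48, -13] -> [-30, 4, 3, 43, -5, -24, -28, -15, 48, 13] -> [48, 43, 13, 4, 3, -5, -15, -24, -28, -30] -> [43, 13, 4, 3, -5, -15, -24, -28, -30]
  [-40, -31, 0] -> [40, 31, 0] -> [40, 31, 0] -> [31, 0]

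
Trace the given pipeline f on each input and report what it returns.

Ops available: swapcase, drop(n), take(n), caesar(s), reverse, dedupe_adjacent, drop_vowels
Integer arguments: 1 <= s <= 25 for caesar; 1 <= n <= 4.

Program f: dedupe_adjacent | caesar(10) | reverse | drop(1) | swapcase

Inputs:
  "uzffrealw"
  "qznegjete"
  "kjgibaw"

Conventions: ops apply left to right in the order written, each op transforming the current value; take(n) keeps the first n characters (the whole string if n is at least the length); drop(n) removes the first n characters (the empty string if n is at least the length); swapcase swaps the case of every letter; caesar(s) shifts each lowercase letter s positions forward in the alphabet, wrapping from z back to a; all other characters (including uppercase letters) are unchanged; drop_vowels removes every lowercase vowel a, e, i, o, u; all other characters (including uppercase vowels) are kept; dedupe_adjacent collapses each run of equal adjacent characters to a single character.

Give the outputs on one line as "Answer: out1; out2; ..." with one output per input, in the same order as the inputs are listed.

Execution, op by op:
  "uzffrealw" -> "uzfrealw" -> "ejpbokvg" -> "gvkobpje" -> "vkobpje" -> "VKOBPJE"
  "qznegjete" -> "qznegjete" -> "ajxoqtodo" -> "odotqoxja" -> "dotqoxja" -> "DOTQOXJA"
  "kjgibaw" -> "kjgibaw" -> "utqslkg" -> "gklsqtu" -> "klsqtu" -> "KLSQTU"

"VKOBPJE"; "DOTQOXJA"; "KLSQTU"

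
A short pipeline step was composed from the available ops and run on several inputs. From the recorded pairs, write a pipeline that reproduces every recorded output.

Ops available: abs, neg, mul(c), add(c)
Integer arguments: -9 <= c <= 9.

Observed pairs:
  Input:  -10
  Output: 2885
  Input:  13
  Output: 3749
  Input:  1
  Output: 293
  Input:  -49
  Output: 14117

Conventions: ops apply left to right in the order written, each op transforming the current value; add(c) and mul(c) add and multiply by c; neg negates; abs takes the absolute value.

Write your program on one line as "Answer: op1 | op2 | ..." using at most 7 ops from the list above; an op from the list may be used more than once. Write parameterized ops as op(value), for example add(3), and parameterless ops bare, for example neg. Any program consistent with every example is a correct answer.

mul(-6) | mul(8) | abs | mul(-6) | add(-5) | abs

Check, running the answer program on each example:
  -10 -> 60 -> 480 -> 480 -> -2880 -> -2885 -> 2885
  13 -> -78 -> -624 -> 624 -> -3744 -> -3749 -> 3749
  1 -> -6 -> -48 -> 48 -> -288 -> -293 -> 293
  -49 -> 294 -> 2352 -> 2352 -> -14112 -> -14117 -> 14117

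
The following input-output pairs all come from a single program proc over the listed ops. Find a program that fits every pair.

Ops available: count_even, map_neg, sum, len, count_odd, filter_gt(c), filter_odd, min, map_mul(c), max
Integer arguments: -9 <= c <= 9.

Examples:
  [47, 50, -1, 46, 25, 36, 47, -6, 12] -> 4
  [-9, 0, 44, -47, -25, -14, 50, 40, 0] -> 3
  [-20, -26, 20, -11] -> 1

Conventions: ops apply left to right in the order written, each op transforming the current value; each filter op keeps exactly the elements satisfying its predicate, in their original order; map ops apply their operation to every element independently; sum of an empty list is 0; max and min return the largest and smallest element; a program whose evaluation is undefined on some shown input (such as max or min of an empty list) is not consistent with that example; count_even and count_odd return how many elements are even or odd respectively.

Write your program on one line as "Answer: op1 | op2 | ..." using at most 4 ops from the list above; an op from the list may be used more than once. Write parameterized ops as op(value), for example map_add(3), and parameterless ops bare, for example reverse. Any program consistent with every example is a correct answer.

map_neg | filter_odd | len

Check, running the answer program on each example:
  [47, 50, -1, 46, 25, 36, 47, -6, 12] -> [-47, -50, 1, -46, -25, -36, -47, 6, -12] -> [-47, 1, -25, -47] -> 4
  [-9, 0, 44, -47, -25, -14, 50, 40, 0] -> [9, 0, -44, 47, 25, 14, -50, -40, 0] -> [9, 47, 25] -> 3
  [-20, -26, 20, -11] -> [20, 26, -20, 11] -> [11] -> 1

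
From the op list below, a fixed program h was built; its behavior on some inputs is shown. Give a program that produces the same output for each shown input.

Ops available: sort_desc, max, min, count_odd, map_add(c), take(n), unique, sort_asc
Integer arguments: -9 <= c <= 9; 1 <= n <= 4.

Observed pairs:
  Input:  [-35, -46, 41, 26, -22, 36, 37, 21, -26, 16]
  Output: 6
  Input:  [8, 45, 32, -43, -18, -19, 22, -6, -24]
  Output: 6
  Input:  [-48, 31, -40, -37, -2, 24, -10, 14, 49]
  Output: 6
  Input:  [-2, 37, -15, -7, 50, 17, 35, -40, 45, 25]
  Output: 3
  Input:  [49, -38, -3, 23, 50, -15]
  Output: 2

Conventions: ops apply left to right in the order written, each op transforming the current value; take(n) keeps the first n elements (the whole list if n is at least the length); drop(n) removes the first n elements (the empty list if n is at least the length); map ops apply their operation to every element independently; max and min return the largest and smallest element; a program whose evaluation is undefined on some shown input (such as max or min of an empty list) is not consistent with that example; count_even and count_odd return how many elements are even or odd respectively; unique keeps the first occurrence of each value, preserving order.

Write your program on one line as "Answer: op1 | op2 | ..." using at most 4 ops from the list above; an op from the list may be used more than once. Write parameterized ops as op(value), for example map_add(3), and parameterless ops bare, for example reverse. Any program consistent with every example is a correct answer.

sort_asc | map_add(-1) | count_odd

Check, running the answer program on each example:
  [-35, -46, 41, 26, -22, 36, 37, 21, -26, 16] -> [-46, -35, -26, -22, 16, 21, 26, 36, 37, 41] -> [-47, -36, -27, -23, 15, 20, 25, 35, 36, 40] -> 6
  [8, 45, 32, -43, -18, -19, 22, -6, -24] -> [-43, -24, -19, -18, -6, 8, 22, 32, 45] -> [-44, -25, -20, -19, -7, 7, 21, 31, 44] -> 6
  [-48, 31, -40, -37, -2, 24, -10, 14, 49] -> [-48, -40, -37, -10, -2, 14, 24, 31, 49] -> [-49, -41, -38, -11, -3, 13, 23, 30, 48] -> 6
  [-2, 37, -15, -7, 50, 17, 35, -40, 45, 25] -> [-40, -15, -7, -2, 17, 25, 35, 37, 45, 50] -> [-41, -16, -8, -3, 16, 24, 34, 36, 44, 49] -> 3
  [49, -38, -3, 23, 50, -15] -> [-38, -15, -3, 23, 49, 50] -> [-39, -16, -4, 22, 48, 49] -> 2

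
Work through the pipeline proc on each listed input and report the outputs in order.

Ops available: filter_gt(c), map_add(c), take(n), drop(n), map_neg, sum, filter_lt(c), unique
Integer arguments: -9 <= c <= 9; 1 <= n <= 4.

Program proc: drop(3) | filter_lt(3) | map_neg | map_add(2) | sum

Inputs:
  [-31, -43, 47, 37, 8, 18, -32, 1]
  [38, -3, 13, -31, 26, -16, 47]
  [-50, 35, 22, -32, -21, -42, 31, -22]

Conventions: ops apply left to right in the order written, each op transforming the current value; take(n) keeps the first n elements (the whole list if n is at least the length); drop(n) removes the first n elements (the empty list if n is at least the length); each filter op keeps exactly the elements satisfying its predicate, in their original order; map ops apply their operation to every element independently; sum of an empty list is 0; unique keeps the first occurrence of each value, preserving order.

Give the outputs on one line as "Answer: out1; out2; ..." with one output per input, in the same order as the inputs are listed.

35; 51; 125

Execution, op by op:
  [-31, -43, 47, 37, 8, 18, -32, 1] -> [37, 8, 18, -32, 1] -> [-32, 1] -> [32, -1] -> [34, 1] -> 35
  [38, -3, 13, -31, 26, -16, 47] -> [-31, 26, -16, 47] -> [-31, -16] -> [31, 16] -> [33, 18] -> 51
  [-50, 35, 22, -32, -21, -42, 31, -22] -> [-32, -21, -42, 31, -22] -> [-32, -21, -42, -22] -> [32, 21, 42, 22] -> [34, 23, 44, 24] -> 125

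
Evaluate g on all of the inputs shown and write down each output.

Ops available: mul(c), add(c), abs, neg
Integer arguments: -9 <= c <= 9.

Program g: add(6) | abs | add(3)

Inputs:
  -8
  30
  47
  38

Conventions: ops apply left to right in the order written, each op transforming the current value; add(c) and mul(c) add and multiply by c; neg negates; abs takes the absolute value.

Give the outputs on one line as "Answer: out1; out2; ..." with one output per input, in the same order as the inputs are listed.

Execution, op by op:
  -8 -> -2 -> 2 -> 5
  30 -> 36 -> 36 -> 39
  47 -> 53 -> 53 -> 56
  38 -> 44 -> 44 -> 47

5; 39; 56; 47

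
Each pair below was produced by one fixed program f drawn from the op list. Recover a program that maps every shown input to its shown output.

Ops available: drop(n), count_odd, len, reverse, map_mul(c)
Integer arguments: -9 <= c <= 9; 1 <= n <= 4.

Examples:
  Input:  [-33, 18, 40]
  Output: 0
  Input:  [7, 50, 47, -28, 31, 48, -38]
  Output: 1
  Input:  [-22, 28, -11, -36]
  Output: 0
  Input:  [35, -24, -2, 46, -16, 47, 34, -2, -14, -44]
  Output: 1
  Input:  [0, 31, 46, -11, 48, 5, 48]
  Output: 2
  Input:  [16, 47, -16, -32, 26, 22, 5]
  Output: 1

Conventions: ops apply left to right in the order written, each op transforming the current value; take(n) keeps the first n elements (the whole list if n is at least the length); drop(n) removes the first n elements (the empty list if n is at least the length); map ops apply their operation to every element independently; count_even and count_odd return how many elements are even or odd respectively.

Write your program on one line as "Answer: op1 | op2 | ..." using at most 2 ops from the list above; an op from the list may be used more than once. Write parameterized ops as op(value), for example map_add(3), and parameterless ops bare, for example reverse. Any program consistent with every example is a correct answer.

drop(3) | count_odd

Check, running the answer program on each example:
  [-33, 18, 40] -> [] -> 0
  [7, 50, 47, -28, 31, 48, -38] -> [-28, 31, 48, -38] -> 1
  [-22, 28, -11, -36] -> [-36] -> 0
  [35, -24, -2, 46, -16, 47, 34, -2, -14, -44] -> [46, -16, 47, 34, -2, -14, -44] -> 1
  [0, 31, 46, -11, 48, 5, 48] -> [-11, 48, 5, 48] -> 2
  [16, 47, -16, -32, 26, 22, 5] -> [-32, 26, 22, 5] -> 1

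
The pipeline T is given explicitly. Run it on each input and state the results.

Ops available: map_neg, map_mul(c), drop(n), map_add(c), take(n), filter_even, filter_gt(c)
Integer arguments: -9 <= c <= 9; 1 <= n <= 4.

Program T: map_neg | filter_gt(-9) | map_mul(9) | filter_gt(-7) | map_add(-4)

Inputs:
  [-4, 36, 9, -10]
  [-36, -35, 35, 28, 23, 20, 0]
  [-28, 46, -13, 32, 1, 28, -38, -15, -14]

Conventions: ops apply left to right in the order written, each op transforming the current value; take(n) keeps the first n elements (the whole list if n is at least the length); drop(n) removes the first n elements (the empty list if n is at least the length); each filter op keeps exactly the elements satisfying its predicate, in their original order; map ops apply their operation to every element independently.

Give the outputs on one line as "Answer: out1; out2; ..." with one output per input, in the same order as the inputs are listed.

Execution, op by op:
  [-4, 36, 9, -10] -> [4, -36, -9, 10] -> [4, 10] -> [36, 90] -> [36, 90] -> [32, 86]
  [-36, -35, 35, 28, 23, 20, 0] -> [36, 35, -35, -28, -23, -20, 0] -> [36, 35, 0] -> [324, 315, 0] -> [324, 315, 0] -> [320, 311, -4]
  [-28, 46, -13, 32, 1, 28, -38, -15, -14] -> [28, -46, 13, -32, -1, -28, 38, 15, 14] -> [28, 13, -1, 38, 15, 14] -> [252, 117, -9, 342, 135, 126] -> [252, 117, 342, 135, 126] -> [248, 113, 338, 131, 122]

[32, 86]; [320, 311, -4]; [248, 113, 338, 131, 122]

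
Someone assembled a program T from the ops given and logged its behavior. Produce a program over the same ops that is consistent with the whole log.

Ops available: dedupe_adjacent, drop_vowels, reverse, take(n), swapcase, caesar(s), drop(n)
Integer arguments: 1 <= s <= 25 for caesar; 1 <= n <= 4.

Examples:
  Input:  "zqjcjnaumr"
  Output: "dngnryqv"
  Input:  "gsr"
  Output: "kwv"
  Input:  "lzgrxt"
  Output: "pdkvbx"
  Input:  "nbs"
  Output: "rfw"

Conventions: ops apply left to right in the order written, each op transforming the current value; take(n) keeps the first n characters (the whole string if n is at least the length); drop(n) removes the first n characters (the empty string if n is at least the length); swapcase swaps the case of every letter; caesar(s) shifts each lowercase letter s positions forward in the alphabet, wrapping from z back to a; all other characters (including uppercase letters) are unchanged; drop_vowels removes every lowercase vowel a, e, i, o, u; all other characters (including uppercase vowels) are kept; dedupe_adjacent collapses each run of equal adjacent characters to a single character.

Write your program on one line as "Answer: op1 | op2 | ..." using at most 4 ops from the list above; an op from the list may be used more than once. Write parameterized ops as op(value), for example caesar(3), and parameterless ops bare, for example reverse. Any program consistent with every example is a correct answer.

caesar(13) | caesar(17) | drop_vowels

Check, running the answer program on each example:
  "zqjcjnaumr" -> "mdwpwanhze" -> "dungnreyqv" -> "dngnryqv"
  "gsr" -> "tfe" -> "kwv" -> "kwv"
  "lzgrxt" -> "ymtekg" -> "pdkvbx" -> "pdkvbx"
  "nbs" -> "aof" -> "rfw" -> "rfw"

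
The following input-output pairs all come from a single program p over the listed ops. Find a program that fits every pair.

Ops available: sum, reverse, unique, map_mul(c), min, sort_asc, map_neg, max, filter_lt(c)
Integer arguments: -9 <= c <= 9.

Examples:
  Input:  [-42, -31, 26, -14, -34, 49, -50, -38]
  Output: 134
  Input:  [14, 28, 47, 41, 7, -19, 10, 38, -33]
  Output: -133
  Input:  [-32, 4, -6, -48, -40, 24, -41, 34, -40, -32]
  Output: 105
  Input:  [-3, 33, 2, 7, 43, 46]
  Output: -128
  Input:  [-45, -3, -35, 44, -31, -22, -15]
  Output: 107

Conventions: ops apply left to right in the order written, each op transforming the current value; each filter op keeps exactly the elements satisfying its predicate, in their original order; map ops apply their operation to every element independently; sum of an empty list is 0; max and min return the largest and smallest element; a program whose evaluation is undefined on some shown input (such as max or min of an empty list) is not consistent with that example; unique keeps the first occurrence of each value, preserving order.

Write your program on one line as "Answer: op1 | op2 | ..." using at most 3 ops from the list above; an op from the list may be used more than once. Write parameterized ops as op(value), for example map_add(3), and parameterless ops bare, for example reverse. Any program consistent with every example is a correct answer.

unique | map_neg | sum

Check, running the answer program on each example:
  [-42, -31, 26, -14, -34, 49, -50, -38] -> [-42, -31, 26, -14, -34, 49, -50, -38] -> [42, 31, -26, 14, 34, -49, 50, 38] -> 134
  [14, 28, 47, 41, 7, -19, 10, 38, -33] -> [14, 28, 47, 41, 7, -19, 10, 38, -33] -> [-14, -28, -47, -41, -7, 19, -10, -38, 33] -> -133
  [-32, 4, -6, -48, -40, 24, -41, 34, -40, -32] -> [-32, 4, -6, -48, -40, 24, -41, 34] -> [32, -4, 6, 48, 40, -24, 41, -34] -> 105
  [-3, 33, 2, 7, 43, 46] -> [-3, 33, 2, 7, 43, 46] -> [3, -33, -2, -7, -43, -46] -> -128
  [-45, -3, -35, 44, -31, -22, -15] -> [-45, -3, -35, 44, -31, -22, -15] -> [45, 3, 35, -44, 31, 22, 15] -> 107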